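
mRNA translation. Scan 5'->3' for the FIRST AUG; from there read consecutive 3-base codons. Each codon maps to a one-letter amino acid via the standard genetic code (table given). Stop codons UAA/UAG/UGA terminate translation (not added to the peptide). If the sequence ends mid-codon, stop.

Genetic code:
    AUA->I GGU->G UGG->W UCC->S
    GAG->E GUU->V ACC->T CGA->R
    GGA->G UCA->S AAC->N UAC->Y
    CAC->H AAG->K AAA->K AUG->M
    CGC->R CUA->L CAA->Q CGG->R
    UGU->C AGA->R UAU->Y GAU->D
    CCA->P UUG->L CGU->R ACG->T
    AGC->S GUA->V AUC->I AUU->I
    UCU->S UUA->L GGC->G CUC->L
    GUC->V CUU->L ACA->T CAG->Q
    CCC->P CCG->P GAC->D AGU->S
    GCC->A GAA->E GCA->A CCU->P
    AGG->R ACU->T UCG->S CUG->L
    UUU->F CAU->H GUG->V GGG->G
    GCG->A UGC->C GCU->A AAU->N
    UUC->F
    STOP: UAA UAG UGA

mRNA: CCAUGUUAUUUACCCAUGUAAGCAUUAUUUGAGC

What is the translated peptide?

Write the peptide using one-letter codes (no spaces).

Answer: MLFTHVSII

Derivation:
start AUG at pos 2
pos 2: AUG -> M; peptide=M
pos 5: UUA -> L; peptide=ML
pos 8: UUU -> F; peptide=MLF
pos 11: ACC -> T; peptide=MLFT
pos 14: CAU -> H; peptide=MLFTH
pos 17: GUA -> V; peptide=MLFTHV
pos 20: AGC -> S; peptide=MLFTHVS
pos 23: AUU -> I; peptide=MLFTHVSI
pos 26: AUU -> I; peptide=MLFTHVSII
pos 29: UGA -> STOP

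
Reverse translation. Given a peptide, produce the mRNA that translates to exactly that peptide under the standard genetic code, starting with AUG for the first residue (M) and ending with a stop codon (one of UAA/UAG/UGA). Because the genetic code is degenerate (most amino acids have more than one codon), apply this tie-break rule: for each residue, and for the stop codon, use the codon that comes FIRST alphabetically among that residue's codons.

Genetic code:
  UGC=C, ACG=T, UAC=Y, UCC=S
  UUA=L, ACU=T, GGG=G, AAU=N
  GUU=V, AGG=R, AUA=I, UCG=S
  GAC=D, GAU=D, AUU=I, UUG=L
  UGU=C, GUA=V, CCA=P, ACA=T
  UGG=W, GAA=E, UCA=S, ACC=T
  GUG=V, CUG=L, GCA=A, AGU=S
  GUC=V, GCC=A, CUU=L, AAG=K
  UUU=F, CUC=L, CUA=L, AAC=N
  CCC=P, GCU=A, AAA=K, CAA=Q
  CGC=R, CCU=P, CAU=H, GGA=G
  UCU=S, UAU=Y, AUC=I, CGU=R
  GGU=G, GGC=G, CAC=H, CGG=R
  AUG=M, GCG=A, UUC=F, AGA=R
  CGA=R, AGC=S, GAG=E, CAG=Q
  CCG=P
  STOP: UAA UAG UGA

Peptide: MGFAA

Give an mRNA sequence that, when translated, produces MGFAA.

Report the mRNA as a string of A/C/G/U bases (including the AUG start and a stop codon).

residue 1: M -> AUG (start codon)
residue 2: G codons sorted = GGA,GGC,GGG,GGU -> pick first = GGA
residue 3: F codons sorted = UUC,UUU -> pick first = UUC
residue 4: A codons sorted = GCA,GCC,GCG,GCU -> pick first = GCA
residue 5: A codons sorted = GCA,GCC,GCG,GCU -> pick first = GCA
terminator: stop codons sorted = UAA,UAG,UGA -> pick first = UAA

Answer: mRNA: AUGGGAUUCGCAGCAUAA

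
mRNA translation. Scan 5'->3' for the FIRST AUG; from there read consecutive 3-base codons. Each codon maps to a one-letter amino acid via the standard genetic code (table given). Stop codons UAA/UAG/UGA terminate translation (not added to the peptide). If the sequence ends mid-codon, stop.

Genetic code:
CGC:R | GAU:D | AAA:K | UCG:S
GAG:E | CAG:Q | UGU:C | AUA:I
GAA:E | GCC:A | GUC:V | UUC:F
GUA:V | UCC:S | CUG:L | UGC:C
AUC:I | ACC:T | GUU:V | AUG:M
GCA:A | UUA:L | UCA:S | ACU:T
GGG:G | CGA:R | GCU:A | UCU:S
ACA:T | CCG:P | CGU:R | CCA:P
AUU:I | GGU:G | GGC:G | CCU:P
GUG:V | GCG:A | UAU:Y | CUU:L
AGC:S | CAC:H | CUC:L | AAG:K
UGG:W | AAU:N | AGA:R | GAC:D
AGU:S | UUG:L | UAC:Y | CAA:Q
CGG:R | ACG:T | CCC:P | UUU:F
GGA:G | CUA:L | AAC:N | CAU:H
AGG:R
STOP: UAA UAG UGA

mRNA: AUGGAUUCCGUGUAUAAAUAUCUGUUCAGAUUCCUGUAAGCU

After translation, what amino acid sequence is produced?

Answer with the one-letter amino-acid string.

Answer: MDSVYKYLFRFL

Derivation:
start AUG at pos 0
pos 0: AUG -> M; peptide=M
pos 3: GAU -> D; peptide=MD
pos 6: UCC -> S; peptide=MDS
pos 9: GUG -> V; peptide=MDSV
pos 12: UAU -> Y; peptide=MDSVY
pos 15: AAA -> K; peptide=MDSVYK
pos 18: UAU -> Y; peptide=MDSVYKY
pos 21: CUG -> L; peptide=MDSVYKYL
pos 24: UUC -> F; peptide=MDSVYKYLF
pos 27: AGA -> R; peptide=MDSVYKYLFR
pos 30: UUC -> F; peptide=MDSVYKYLFRF
pos 33: CUG -> L; peptide=MDSVYKYLFRFL
pos 36: UAA -> STOP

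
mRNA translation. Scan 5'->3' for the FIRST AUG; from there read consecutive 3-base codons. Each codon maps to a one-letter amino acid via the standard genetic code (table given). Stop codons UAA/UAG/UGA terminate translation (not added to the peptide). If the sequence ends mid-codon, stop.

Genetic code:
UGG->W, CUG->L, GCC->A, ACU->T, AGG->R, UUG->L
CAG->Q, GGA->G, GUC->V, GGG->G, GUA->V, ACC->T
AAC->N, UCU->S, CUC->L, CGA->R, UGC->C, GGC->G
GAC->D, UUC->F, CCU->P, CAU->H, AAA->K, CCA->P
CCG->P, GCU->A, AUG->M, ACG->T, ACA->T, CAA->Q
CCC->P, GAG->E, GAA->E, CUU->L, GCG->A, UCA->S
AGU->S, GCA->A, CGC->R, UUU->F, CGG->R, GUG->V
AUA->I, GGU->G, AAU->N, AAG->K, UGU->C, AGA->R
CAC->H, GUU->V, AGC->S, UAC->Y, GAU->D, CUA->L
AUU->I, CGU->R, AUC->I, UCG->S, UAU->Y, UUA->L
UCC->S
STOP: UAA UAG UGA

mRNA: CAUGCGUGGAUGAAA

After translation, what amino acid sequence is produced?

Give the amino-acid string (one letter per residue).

start AUG at pos 1
pos 1: AUG -> M; peptide=M
pos 4: CGU -> R; peptide=MR
pos 7: GGA -> G; peptide=MRG
pos 10: UGA -> STOP

Answer: MRG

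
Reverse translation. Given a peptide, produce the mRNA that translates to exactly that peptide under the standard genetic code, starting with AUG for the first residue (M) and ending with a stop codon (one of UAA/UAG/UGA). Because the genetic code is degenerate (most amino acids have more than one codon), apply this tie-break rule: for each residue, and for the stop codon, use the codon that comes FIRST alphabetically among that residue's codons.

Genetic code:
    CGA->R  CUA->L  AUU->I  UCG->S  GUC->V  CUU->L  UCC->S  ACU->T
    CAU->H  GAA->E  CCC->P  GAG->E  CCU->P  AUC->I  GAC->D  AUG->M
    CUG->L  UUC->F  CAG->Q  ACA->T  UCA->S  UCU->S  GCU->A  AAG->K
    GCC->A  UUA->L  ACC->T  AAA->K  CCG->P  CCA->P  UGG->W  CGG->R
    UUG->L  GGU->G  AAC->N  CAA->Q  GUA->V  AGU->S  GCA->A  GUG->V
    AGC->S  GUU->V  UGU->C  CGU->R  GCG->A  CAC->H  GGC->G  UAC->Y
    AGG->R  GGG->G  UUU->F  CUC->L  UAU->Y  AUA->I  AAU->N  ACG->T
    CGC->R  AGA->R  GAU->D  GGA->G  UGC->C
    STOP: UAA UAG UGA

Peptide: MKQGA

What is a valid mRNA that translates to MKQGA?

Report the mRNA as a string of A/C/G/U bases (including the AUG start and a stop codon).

Answer: mRNA: AUGAAACAAGGAGCAUAA

Derivation:
residue 1: M -> AUG (start codon)
residue 2: K codons sorted = AAA,AAG -> pick first = AAA
residue 3: Q codons sorted = CAA,CAG -> pick first = CAA
residue 4: G codons sorted = GGA,GGC,GGG,GGU -> pick first = GGA
residue 5: A codons sorted = GCA,GCC,GCG,GCU -> pick first = GCA
terminator: stop codons sorted = UAA,UAG,UGA -> pick first = UAA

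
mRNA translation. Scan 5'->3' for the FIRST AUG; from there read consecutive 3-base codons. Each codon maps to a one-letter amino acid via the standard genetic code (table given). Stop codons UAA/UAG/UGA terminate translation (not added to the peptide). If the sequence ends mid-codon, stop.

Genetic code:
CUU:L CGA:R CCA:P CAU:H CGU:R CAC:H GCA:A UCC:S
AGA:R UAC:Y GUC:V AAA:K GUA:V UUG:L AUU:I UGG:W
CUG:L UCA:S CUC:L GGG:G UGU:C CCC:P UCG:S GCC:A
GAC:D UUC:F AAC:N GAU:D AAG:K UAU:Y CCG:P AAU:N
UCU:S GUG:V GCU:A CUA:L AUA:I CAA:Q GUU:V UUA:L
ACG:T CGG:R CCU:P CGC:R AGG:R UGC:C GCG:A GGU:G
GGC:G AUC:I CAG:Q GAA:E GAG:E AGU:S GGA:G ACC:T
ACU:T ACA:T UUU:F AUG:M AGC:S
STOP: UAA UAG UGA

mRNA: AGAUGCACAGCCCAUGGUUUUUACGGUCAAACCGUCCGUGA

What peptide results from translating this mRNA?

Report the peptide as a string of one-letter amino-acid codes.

start AUG at pos 2
pos 2: AUG -> M; peptide=M
pos 5: CAC -> H; peptide=MH
pos 8: AGC -> S; peptide=MHS
pos 11: CCA -> P; peptide=MHSP
pos 14: UGG -> W; peptide=MHSPW
pos 17: UUU -> F; peptide=MHSPWF
pos 20: UUA -> L; peptide=MHSPWFL
pos 23: CGG -> R; peptide=MHSPWFLR
pos 26: UCA -> S; peptide=MHSPWFLRS
pos 29: AAC -> N; peptide=MHSPWFLRSN
pos 32: CGU -> R; peptide=MHSPWFLRSNR
pos 35: CCG -> P; peptide=MHSPWFLRSNRP
pos 38: UGA -> STOP

Answer: MHSPWFLRSNRP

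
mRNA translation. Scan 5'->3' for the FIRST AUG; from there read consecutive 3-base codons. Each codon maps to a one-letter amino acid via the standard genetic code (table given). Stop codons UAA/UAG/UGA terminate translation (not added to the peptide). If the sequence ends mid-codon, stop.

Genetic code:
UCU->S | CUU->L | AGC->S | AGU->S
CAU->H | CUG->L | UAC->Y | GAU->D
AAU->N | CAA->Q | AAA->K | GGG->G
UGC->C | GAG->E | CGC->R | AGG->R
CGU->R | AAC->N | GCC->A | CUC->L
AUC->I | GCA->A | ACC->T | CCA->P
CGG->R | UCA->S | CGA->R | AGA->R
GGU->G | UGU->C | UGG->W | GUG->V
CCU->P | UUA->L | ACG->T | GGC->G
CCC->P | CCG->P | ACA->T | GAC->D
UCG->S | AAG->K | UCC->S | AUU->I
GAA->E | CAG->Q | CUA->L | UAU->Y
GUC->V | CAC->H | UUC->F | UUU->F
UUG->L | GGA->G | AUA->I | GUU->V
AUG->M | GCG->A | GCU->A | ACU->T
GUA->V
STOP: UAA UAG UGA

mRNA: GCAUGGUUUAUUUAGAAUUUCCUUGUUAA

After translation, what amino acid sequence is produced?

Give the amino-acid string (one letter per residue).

start AUG at pos 2
pos 2: AUG -> M; peptide=M
pos 5: GUU -> V; peptide=MV
pos 8: UAU -> Y; peptide=MVY
pos 11: UUA -> L; peptide=MVYL
pos 14: GAA -> E; peptide=MVYLE
pos 17: UUU -> F; peptide=MVYLEF
pos 20: CCU -> P; peptide=MVYLEFP
pos 23: UGU -> C; peptide=MVYLEFPC
pos 26: UAA -> STOP

Answer: MVYLEFPC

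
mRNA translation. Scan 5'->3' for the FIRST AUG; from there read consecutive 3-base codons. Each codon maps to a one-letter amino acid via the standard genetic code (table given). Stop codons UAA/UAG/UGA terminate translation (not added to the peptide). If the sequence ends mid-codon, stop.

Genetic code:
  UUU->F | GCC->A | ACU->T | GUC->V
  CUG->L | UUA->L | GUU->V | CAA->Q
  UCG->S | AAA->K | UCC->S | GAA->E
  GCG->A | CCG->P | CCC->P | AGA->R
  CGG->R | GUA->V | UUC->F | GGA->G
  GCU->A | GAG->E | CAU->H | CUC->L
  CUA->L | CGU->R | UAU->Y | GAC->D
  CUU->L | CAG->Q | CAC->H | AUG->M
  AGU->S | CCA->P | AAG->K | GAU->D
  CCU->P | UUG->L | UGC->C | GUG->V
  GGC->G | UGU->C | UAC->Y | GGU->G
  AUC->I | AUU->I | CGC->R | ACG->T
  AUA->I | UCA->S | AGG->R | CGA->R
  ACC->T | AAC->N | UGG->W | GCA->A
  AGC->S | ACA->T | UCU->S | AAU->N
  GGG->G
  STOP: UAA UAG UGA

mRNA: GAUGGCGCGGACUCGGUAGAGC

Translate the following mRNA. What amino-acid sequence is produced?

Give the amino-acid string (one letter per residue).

Answer: MARTR

Derivation:
start AUG at pos 1
pos 1: AUG -> M; peptide=M
pos 4: GCG -> A; peptide=MA
pos 7: CGG -> R; peptide=MAR
pos 10: ACU -> T; peptide=MART
pos 13: CGG -> R; peptide=MARTR
pos 16: UAG -> STOP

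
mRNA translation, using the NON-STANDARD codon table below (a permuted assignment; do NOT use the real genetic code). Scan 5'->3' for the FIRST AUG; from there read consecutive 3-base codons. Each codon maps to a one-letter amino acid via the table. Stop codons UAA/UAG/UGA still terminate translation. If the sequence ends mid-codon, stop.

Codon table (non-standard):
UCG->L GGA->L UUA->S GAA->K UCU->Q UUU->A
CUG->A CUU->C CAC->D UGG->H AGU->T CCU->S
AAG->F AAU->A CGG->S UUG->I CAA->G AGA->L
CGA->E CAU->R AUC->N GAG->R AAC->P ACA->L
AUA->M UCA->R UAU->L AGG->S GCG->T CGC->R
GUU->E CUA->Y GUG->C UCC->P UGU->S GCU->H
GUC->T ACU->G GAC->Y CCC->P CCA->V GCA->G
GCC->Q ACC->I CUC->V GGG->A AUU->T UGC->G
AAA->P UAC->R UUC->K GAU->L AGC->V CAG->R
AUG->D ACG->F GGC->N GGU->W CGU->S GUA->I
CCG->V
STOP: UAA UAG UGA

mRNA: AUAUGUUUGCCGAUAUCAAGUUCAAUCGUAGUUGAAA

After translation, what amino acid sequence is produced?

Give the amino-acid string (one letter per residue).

start AUG at pos 2
pos 2: AUG -> D; peptide=D
pos 5: UUU -> A; peptide=DA
pos 8: GCC -> Q; peptide=DAQ
pos 11: GAU -> L; peptide=DAQL
pos 14: AUC -> N; peptide=DAQLN
pos 17: AAG -> F; peptide=DAQLNF
pos 20: UUC -> K; peptide=DAQLNFK
pos 23: AAU -> A; peptide=DAQLNFKA
pos 26: CGU -> S; peptide=DAQLNFKAS
pos 29: AGU -> T; peptide=DAQLNFKAST
pos 32: UGA -> STOP

Answer: DAQLNFKAST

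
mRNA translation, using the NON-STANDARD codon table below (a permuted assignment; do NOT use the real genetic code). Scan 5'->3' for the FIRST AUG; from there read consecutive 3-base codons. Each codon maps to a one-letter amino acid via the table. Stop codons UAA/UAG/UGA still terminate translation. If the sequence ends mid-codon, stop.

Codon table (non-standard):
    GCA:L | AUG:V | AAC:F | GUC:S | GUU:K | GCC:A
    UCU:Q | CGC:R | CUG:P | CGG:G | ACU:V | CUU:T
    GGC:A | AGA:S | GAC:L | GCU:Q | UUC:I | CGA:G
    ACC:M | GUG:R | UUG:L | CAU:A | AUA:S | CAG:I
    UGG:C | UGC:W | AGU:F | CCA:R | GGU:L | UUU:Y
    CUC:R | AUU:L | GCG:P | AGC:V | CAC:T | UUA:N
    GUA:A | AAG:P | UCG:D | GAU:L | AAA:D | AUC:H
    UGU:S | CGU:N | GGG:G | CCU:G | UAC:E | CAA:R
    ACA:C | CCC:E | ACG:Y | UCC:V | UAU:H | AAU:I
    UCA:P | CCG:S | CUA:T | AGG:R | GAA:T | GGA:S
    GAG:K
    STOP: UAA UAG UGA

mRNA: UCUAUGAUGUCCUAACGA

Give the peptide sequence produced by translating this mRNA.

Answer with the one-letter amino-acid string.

Answer: VVV

Derivation:
start AUG at pos 3
pos 3: AUG -> V; peptide=V
pos 6: AUG -> V; peptide=VV
pos 9: UCC -> V; peptide=VVV
pos 12: UAA -> STOP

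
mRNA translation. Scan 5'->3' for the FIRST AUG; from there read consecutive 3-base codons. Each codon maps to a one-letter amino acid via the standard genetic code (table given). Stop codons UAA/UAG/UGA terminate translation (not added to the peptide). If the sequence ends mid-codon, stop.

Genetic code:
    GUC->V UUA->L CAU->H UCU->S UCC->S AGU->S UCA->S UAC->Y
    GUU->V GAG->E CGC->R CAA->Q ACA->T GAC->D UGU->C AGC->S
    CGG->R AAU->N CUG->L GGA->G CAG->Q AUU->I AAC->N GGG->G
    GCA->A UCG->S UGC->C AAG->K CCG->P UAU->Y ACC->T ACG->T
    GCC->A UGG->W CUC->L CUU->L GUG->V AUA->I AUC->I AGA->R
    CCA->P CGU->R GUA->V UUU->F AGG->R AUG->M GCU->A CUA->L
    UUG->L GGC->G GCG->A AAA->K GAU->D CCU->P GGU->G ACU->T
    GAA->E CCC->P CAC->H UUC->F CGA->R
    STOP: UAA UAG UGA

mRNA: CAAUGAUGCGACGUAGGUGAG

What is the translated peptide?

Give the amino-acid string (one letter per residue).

Answer: MMRRR

Derivation:
start AUG at pos 2
pos 2: AUG -> M; peptide=M
pos 5: AUG -> M; peptide=MM
pos 8: CGA -> R; peptide=MMR
pos 11: CGU -> R; peptide=MMRR
pos 14: AGG -> R; peptide=MMRRR
pos 17: UGA -> STOP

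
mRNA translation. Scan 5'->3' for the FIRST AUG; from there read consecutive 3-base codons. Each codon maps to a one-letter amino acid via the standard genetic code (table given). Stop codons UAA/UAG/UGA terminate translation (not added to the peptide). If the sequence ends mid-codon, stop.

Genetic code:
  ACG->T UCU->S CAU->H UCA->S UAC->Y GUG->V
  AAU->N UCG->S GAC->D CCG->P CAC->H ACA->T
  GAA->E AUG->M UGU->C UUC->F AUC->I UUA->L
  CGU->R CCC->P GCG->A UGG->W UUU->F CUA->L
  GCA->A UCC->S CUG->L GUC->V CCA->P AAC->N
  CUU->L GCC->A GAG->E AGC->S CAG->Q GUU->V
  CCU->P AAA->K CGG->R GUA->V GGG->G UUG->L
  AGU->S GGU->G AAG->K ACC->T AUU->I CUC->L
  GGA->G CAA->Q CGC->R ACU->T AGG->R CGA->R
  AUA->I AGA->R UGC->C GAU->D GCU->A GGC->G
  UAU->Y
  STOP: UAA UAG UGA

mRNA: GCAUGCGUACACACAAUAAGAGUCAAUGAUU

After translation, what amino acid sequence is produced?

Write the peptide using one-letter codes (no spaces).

Answer: MRTHNKSQ

Derivation:
start AUG at pos 2
pos 2: AUG -> M; peptide=M
pos 5: CGU -> R; peptide=MR
pos 8: ACA -> T; peptide=MRT
pos 11: CAC -> H; peptide=MRTH
pos 14: AAU -> N; peptide=MRTHN
pos 17: AAG -> K; peptide=MRTHNK
pos 20: AGU -> S; peptide=MRTHNKS
pos 23: CAA -> Q; peptide=MRTHNKSQ
pos 26: UGA -> STOP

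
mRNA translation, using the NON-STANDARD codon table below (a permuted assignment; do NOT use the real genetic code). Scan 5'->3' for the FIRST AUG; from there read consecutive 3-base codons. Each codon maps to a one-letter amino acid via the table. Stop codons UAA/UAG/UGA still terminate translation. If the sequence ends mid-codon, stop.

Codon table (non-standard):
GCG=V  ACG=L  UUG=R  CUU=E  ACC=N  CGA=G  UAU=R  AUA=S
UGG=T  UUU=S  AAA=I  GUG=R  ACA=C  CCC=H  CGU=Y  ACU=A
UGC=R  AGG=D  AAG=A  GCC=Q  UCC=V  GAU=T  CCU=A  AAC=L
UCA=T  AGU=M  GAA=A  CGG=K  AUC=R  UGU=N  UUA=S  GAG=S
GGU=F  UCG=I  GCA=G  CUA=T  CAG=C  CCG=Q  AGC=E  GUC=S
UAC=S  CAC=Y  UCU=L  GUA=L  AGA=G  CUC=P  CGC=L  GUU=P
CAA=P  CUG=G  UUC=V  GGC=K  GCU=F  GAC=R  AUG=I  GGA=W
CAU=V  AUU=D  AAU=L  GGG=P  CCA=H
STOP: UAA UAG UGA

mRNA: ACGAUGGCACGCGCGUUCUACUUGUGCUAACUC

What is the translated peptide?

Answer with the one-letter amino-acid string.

Answer: IGLVVSRR

Derivation:
start AUG at pos 3
pos 3: AUG -> I; peptide=I
pos 6: GCA -> G; peptide=IG
pos 9: CGC -> L; peptide=IGL
pos 12: GCG -> V; peptide=IGLV
pos 15: UUC -> V; peptide=IGLVV
pos 18: UAC -> S; peptide=IGLVVS
pos 21: UUG -> R; peptide=IGLVVSR
pos 24: UGC -> R; peptide=IGLVVSRR
pos 27: UAA -> STOP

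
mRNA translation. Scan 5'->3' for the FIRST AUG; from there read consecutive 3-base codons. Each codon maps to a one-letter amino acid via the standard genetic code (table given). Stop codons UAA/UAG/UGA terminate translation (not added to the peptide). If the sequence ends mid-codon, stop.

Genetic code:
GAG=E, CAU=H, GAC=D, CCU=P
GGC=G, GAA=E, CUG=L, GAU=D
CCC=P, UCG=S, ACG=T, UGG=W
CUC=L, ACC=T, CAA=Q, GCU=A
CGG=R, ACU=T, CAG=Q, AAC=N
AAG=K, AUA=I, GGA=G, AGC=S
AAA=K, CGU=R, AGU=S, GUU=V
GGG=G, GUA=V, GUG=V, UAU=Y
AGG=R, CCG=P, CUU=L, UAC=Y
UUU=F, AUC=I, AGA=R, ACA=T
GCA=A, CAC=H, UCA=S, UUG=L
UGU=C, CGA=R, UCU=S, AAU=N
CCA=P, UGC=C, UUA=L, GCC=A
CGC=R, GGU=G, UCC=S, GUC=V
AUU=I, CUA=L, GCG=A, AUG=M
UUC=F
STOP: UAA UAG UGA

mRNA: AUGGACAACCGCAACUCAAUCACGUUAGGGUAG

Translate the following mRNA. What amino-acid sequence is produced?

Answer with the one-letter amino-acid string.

start AUG at pos 0
pos 0: AUG -> M; peptide=M
pos 3: GAC -> D; peptide=MD
pos 6: AAC -> N; peptide=MDN
pos 9: CGC -> R; peptide=MDNR
pos 12: AAC -> N; peptide=MDNRN
pos 15: UCA -> S; peptide=MDNRNS
pos 18: AUC -> I; peptide=MDNRNSI
pos 21: ACG -> T; peptide=MDNRNSIT
pos 24: UUA -> L; peptide=MDNRNSITL
pos 27: GGG -> G; peptide=MDNRNSITLG
pos 30: UAG -> STOP

Answer: MDNRNSITLG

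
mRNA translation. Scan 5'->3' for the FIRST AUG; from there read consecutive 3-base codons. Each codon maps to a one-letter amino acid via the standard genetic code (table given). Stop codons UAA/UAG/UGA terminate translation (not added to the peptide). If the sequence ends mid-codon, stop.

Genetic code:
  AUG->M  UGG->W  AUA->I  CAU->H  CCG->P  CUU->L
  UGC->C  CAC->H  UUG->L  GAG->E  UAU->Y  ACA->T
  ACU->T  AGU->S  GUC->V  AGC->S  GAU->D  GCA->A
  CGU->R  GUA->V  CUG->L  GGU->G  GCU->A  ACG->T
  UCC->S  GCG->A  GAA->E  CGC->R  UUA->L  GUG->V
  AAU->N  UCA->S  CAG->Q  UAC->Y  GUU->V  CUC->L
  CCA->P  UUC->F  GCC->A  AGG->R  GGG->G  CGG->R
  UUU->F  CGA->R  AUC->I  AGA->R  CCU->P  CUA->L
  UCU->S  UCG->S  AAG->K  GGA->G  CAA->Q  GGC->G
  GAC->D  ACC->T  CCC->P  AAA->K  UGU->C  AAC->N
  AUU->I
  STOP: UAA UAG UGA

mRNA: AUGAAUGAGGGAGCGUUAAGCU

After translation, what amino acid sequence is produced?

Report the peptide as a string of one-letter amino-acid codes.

start AUG at pos 0
pos 0: AUG -> M; peptide=M
pos 3: AAU -> N; peptide=MN
pos 6: GAG -> E; peptide=MNE
pos 9: GGA -> G; peptide=MNEG
pos 12: GCG -> A; peptide=MNEGA
pos 15: UUA -> L; peptide=MNEGAL
pos 18: AGC -> S; peptide=MNEGALS
pos 21: only 1 nt remain (<3), stop (end of mRNA)

Answer: MNEGALS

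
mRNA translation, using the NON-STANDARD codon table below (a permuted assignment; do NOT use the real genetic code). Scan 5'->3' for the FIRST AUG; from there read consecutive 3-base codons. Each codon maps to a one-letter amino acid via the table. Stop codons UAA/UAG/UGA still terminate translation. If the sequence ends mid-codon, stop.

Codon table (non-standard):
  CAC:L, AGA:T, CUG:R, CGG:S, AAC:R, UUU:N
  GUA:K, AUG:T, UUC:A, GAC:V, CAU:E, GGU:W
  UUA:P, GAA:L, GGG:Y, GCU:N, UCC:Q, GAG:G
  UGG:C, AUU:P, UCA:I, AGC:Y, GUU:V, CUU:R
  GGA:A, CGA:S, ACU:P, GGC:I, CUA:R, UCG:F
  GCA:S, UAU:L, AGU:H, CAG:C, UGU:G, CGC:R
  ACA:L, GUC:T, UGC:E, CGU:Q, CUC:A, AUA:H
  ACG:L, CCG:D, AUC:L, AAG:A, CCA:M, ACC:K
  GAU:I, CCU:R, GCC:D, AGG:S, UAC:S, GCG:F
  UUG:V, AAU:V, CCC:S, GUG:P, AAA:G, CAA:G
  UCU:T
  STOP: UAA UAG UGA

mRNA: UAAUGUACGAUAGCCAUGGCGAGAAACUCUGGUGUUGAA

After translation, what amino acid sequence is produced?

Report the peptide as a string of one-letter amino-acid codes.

Answer: TSIYEIGGACG

Derivation:
start AUG at pos 2
pos 2: AUG -> T; peptide=T
pos 5: UAC -> S; peptide=TS
pos 8: GAU -> I; peptide=TSI
pos 11: AGC -> Y; peptide=TSIY
pos 14: CAU -> E; peptide=TSIYE
pos 17: GGC -> I; peptide=TSIYEI
pos 20: GAG -> G; peptide=TSIYEIG
pos 23: AAA -> G; peptide=TSIYEIGG
pos 26: CUC -> A; peptide=TSIYEIGGA
pos 29: UGG -> C; peptide=TSIYEIGGAC
pos 32: UGU -> G; peptide=TSIYEIGGACG
pos 35: UGA -> STOP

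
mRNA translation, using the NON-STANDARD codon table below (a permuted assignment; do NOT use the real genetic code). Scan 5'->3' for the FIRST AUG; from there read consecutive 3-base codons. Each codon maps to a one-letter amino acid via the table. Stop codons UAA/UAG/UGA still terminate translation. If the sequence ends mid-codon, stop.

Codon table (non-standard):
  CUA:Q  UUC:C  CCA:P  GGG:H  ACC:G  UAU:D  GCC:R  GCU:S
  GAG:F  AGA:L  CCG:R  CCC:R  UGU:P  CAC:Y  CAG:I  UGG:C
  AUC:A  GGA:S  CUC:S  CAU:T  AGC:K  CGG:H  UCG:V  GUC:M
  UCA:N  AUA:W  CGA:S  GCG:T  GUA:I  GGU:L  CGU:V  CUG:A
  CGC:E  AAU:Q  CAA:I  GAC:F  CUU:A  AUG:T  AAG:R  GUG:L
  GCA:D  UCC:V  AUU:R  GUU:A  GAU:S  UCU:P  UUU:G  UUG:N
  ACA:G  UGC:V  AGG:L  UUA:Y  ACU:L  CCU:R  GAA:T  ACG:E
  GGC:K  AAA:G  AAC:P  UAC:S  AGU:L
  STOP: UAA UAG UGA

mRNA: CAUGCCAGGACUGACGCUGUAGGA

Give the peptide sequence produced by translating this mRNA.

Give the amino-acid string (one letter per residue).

Answer: TPSAEA

Derivation:
start AUG at pos 1
pos 1: AUG -> T; peptide=T
pos 4: CCA -> P; peptide=TP
pos 7: GGA -> S; peptide=TPS
pos 10: CUG -> A; peptide=TPSA
pos 13: ACG -> E; peptide=TPSAE
pos 16: CUG -> A; peptide=TPSAEA
pos 19: UAG -> STOP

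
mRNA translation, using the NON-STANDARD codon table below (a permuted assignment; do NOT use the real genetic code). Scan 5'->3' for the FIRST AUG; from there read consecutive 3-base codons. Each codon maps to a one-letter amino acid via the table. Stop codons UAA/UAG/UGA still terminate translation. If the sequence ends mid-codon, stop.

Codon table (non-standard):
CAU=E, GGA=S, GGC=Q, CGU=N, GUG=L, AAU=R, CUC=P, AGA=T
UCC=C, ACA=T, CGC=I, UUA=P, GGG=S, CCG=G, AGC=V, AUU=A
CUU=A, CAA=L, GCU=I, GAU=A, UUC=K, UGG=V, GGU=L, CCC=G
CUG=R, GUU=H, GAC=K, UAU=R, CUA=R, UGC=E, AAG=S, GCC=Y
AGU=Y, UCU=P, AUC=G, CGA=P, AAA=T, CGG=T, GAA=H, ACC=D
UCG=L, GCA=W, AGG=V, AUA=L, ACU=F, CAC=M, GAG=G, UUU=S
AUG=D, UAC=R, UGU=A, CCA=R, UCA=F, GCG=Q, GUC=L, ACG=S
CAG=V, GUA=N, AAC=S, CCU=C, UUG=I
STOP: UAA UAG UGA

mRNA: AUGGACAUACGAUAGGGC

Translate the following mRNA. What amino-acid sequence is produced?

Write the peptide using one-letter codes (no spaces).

start AUG at pos 0
pos 0: AUG -> D; peptide=D
pos 3: GAC -> K; peptide=DK
pos 6: AUA -> L; peptide=DKL
pos 9: CGA -> P; peptide=DKLP
pos 12: UAG -> STOP

Answer: DKLP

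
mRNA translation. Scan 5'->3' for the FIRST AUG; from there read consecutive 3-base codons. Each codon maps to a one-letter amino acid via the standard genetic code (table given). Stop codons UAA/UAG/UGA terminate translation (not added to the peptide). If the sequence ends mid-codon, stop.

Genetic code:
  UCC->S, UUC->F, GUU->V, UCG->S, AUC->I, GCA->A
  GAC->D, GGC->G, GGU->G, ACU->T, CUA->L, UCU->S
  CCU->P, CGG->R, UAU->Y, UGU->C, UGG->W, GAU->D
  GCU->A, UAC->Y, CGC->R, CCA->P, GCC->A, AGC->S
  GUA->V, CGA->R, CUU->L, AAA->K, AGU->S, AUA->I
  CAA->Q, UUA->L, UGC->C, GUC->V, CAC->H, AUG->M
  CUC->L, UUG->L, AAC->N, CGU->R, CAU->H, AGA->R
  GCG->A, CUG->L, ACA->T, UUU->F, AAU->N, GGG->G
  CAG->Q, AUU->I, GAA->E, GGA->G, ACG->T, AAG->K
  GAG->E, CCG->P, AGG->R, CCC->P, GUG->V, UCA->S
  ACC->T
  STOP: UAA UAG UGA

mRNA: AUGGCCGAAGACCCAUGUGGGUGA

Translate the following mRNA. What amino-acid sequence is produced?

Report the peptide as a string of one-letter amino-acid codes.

Answer: MAEDPCG

Derivation:
start AUG at pos 0
pos 0: AUG -> M; peptide=M
pos 3: GCC -> A; peptide=MA
pos 6: GAA -> E; peptide=MAE
pos 9: GAC -> D; peptide=MAED
pos 12: CCA -> P; peptide=MAEDP
pos 15: UGU -> C; peptide=MAEDPC
pos 18: GGG -> G; peptide=MAEDPCG
pos 21: UGA -> STOP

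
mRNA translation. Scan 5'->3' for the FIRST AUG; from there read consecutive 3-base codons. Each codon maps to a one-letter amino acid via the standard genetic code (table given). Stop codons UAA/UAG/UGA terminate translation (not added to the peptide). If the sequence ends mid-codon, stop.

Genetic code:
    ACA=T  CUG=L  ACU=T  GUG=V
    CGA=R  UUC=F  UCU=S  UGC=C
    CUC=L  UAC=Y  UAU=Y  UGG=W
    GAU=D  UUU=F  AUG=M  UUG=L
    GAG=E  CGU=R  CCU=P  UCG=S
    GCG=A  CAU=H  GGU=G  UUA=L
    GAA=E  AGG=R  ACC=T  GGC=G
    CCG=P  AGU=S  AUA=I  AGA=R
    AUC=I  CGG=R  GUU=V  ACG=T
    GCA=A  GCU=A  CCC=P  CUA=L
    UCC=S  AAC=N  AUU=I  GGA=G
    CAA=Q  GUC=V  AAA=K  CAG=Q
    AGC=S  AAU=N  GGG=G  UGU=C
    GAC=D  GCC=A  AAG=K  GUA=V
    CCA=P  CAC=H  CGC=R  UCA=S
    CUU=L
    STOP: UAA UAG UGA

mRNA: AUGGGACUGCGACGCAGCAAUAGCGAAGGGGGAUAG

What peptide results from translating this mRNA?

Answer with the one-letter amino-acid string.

Answer: MGLRRSNSEGG

Derivation:
start AUG at pos 0
pos 0: AUG -> M; peptide=M
pos 3: GGA -> G; peptide=MG
pos 6: CUG -> L; peptide=MGL
pos 9: CGA -> R; peptide=MGLR
pos 12: CGC -> R; peptide=MGLRR
pos 15: AGC -> S; peptide=MGLRRS
pos 18: AAU -> N; peptide=MGLRRSN
pos 21: AGC -> S; peptide=MGLRRSNS
pos 24: GAA -> E; peptide=MGLRRSNSE
pos 27: GGG -> G; peptide=MGLRRSNSEG
pos 30: GGA -> G; peptide=MGLRRSNSEGG
pos 33: UAG -> STOP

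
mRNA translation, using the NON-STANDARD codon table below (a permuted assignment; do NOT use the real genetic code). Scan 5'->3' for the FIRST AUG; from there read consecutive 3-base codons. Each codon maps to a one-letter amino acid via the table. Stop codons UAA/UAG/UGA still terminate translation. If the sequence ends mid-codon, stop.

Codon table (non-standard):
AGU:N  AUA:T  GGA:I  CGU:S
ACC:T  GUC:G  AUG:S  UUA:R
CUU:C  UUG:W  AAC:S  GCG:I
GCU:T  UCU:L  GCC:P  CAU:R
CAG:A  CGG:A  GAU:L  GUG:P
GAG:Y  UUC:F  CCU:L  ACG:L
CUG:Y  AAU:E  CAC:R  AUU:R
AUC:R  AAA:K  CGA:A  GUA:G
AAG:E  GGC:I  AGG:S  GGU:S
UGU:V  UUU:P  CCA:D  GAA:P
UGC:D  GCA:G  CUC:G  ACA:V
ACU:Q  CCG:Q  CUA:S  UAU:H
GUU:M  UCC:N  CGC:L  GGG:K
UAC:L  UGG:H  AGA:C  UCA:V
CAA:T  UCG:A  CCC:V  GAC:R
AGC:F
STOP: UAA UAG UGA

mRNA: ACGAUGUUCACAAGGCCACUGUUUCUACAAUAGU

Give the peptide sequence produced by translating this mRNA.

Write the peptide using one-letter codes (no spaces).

Answer: SFVSDYPST

Derivation:
start AUG at pos 3
pos 3: AUG -> S; peptide=S
pos 6: UUC -> F; peptide=SF
pos 9: ACA -> V; peptide=SFV
pos 12: AGG -> S; peptide=SFVS
pos 15: CCA -> D; peptide=SFVSD
pos 18: CUG -> Y; peptide=SFVSDY
pos 21: UUU -> P; peptide=SFVSDYP
pos 24: CUA -> S; peptide=SFVSDYPS
pos 27: CAA -> T; peptide=SFVSDYPST
pos 30: UAG -> STOP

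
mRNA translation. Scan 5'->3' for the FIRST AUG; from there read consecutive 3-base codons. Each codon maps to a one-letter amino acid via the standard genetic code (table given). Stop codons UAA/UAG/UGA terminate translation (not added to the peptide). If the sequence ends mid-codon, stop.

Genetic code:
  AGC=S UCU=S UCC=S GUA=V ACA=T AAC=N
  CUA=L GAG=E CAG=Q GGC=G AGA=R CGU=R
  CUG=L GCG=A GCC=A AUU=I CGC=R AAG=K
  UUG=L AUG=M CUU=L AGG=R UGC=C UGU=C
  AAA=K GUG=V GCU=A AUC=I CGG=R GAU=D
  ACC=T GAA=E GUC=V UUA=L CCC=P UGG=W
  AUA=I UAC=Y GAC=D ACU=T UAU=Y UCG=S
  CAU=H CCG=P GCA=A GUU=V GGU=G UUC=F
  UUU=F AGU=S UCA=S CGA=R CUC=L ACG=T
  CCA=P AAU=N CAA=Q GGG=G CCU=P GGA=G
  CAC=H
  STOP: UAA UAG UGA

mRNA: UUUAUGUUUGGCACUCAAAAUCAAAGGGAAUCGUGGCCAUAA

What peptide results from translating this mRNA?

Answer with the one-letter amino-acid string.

Answer: MFGTQNQRESWP

Derivation:
start AUG at pos 3
pos 3: AUG -> M; peptide=M
pos 6: UUU -> F; peptide=MF
pos 9: GGC -> G; peptide=MFG
pos 12: ACU -> T; peptide=MFGT
pos 15: CAA -> Q; peptide=MFGTQ
pos 18: AAU -> N; peptide=MFGTQN
pos 21: CAA -> Q; peptide=MFGTQNQ
pos 24: AGG -> R; peptide=MFGTQNQR
pos 27: GAA -> E; peptide=MFGTQNQRE
pos 30: UCG -> S; peptide=MFGTQNQRES
pos 33: UGG -> W; peptide=MFGTQNQRESW
pos 36: CCA -> P; peptide=MFGTQNQRESWP
pos 39: UAA -> STOP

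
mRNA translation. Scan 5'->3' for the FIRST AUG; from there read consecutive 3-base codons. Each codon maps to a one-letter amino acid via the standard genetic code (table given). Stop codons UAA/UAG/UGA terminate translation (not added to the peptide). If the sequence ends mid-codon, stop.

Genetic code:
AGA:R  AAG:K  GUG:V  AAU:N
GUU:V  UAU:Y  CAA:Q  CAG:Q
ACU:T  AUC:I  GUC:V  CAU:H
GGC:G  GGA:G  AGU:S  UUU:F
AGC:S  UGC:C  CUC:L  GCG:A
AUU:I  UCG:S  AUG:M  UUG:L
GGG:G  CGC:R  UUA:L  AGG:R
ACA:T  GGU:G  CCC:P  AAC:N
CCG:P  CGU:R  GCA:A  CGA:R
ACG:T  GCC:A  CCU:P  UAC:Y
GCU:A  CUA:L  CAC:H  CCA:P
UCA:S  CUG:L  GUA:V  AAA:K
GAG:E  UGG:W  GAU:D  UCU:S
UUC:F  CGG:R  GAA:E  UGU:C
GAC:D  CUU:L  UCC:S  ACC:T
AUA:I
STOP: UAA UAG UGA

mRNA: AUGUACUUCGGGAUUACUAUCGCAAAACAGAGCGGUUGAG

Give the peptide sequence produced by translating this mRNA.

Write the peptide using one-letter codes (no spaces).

start AUG at pos 0
pos 0: AUG -> M; peptide=M
pos 3: UAC -> Y; peptide=MY
pos 6: UUC -> F; peptide=MYF
pos 9: GGG -> G; peptide=MYFG
pos 12: AUU -> I; peptide=MYFGI
pos 15: ACU -> T; peptide=MYFGIT
pos 18: AUC -> I; peptide=MYFGITI
pos 21: GCA -> A; peptide=MYFGITIA
pos 24: AAA -> K; peptide=MYFGITIAK
pos 27: CAG -> Q; peptide=MYFGITIAKQ
pos 30: AGC -> S; peptide=MYFGITIAKQS
pos 33: GGU -> G; peptide=MYFGITIAKQSG
pos 36: UGA -> STOP

Answer: MYFGITIAKQSG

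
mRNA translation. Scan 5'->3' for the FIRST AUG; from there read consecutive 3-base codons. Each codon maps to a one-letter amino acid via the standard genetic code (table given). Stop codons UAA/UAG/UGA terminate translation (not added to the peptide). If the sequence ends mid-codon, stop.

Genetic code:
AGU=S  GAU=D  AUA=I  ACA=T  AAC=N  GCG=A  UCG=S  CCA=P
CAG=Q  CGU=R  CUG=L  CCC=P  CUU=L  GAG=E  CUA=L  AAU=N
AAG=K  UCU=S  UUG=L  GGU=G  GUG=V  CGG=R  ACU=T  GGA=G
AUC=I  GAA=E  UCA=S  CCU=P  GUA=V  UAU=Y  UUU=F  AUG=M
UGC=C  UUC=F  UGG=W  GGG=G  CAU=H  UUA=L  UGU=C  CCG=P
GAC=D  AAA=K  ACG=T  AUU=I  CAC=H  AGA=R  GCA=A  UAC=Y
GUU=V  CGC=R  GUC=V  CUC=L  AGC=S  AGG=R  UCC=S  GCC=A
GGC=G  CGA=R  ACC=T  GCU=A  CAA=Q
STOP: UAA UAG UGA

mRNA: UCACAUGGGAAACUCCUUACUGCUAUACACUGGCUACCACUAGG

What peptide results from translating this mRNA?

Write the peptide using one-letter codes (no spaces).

start AUG at pos 4
pos 4: AUG -> M; peptide=M
pos 7: GGA -> G; peptide=MG
pos 10: AAC -> N; peptide=MGN
pos 13: UCC -> S; peptide=MGNS
pos 16: UUA -> L; peptide=MGNSL
pos 19: CUG -> L; peptide=MGNSLL
pos 22: CUA -> L; peptide=MGNSLLL
pos 25: UAC -> Y; peptide=MGNSLLLY
pos 28: ACU -> T; peptide=MGNSLLLYT
pos 31: GGC -> G; peptide=MGNSLLLYTG
pos 34: UAC -> Y; peptide=MGNSLLLYTGY
pos 37: CAC -> H; peptide=MGNSLLLYTGYH
pos 40: UAG -> STOP

Answer: MGNSLLLYTGYH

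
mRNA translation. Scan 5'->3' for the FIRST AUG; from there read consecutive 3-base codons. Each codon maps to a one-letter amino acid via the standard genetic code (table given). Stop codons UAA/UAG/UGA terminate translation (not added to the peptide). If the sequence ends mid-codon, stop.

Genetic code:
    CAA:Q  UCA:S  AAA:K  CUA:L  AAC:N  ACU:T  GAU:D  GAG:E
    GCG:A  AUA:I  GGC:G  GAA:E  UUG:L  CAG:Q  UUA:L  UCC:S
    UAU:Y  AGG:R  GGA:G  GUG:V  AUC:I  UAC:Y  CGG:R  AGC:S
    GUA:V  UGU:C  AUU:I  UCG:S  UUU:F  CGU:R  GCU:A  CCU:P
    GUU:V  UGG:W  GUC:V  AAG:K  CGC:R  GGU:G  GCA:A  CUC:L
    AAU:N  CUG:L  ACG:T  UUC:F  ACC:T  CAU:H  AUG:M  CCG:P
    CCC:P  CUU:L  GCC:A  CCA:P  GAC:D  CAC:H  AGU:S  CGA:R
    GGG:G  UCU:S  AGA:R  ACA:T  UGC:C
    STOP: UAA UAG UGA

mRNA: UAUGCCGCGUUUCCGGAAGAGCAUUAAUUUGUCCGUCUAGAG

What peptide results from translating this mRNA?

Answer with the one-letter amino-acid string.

start AUG at pos 1
pos 1: AUG -> M; peptide=M
pos 4: CCG -> P; peptide=MP
pos 7: CGU -> R; peptide=MPR
pos 10: UUC -> F; peptide=MPRF
pos 13: CGG -> R; peptide=MPRFR
pos 16: AAG -> K; peptide=MPRFRK
pos 19: AGC -> S; peptide=MPRFRKS
pos 22: AUU -> I; peptide=MPRFRKSI
pos 25: AAU -> N; peptide=MPRFRKSIN
pos 28: UUG -> L; peptide=MPRFRKSINL
pos 31: UCC -> S; peptide=MPRFRKSINLS
pos 34: GUC -> V; peptide=MPRFRKSINLSV
pos 37: UAG -> STOP

Answer: MPRFRKSINLSV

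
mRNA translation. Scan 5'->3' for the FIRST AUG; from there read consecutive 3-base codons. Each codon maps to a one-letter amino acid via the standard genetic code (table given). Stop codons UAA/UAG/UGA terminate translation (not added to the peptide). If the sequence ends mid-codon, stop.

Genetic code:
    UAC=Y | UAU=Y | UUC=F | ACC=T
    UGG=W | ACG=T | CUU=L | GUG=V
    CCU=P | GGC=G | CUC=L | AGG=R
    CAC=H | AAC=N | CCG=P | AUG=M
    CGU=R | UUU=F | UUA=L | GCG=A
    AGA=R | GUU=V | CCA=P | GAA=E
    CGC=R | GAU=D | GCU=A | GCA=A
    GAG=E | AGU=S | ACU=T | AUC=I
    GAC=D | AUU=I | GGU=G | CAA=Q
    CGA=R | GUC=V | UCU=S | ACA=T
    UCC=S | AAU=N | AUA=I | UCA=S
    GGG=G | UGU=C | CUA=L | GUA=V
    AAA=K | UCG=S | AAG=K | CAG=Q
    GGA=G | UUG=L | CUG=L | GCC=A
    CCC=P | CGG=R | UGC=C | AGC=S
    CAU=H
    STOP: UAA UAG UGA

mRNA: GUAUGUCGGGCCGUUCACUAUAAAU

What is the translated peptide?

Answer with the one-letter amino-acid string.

start AUG at pos 2
pos 2: AUG -> M; peptide=M
pos 5: UCG -> S; peptide=MS
pos 8: GGC -> G; peptide=MSG
pos 11: CGU -> R; peptide=MSGR
pos 14: UCA -> S; peptide=MSGRS
pos 17: CUA -> L; peptide=MSGRSL
pos 20: UAA -> STOP

Answer: MSGRSL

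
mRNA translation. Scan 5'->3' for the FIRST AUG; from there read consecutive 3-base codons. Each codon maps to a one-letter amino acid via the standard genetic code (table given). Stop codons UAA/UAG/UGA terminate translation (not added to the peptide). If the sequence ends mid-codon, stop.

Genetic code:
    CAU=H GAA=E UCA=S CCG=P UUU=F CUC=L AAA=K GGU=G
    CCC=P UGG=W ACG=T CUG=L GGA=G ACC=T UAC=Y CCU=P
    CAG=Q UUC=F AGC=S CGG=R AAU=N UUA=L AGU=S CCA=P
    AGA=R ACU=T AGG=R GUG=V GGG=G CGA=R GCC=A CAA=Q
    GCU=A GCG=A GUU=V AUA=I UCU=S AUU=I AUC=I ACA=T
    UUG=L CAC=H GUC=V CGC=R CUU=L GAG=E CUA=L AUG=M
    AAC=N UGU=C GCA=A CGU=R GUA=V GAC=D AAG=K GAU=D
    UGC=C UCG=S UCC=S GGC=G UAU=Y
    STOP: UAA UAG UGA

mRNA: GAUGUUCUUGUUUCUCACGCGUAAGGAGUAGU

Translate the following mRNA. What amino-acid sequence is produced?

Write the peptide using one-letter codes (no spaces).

start AUG at pos 1
pos 1: AUG -> M; peptide=M
pos 4: UUC -> F; peptide=MF
pos 7: UUG -> L; peptide=MFL
pos 10: UUU -> F; peptide=MFLF
pos 13: CUC -> L; peptide=MFLFL
pos 16: ACG -> T; peptide=MFLFLT
pos 19: CGU -> R; peptide=MFLFLTR
pos 22: AAG -> K; peptide=MFLFLTRK
pos 25: GAG -> E; peptide=MFLFLTRKE
pos 28: UAG -> STOP

Answer: MFLFLTRKE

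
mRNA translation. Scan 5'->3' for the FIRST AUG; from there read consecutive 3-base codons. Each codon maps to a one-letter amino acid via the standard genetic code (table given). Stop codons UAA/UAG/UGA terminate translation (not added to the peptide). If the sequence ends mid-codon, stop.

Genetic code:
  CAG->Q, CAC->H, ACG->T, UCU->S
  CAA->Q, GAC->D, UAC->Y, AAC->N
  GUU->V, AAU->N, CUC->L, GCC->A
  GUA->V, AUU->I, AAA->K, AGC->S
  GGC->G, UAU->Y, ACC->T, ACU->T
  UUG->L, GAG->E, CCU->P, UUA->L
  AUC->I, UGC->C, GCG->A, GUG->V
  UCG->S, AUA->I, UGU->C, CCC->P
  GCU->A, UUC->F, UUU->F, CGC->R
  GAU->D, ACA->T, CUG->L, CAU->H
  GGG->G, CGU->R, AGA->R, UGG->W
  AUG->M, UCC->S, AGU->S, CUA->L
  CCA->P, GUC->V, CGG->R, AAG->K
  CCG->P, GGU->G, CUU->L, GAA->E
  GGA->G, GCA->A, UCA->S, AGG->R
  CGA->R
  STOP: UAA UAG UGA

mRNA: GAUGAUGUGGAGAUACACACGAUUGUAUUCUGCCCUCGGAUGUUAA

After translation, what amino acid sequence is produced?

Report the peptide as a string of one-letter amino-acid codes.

Answer: MMWRYTRLYSALGC

Derivation:
start AUG at pos 1
pos 1: AUG -> M; peptide=M
pos 4: AUG -> M; peptide=MM
pos 7: UGG -> W; peptide=MMW
pos 10: AGA -> R; peptide=MMWR
pos 13: UAC -> Y; peptide=MMWRY
pos 16: ACA -> T; peptide=MMWRYT
pos 19: CGA -> R; peptide=MMWRYTR
pos 22: UUG -> L; peptide=MMWRYTRL
pos 25: UAU -> Y; peptide=MMWRYTRLY
pos 28: UCU -> S; peptide=MMWRYTRLYS
pos 31: GCC -> A; peptide=MMWRYTRLYSA
pos 34: CUC -> L; peptide=MMWRYTRLYSAL
pos 37: GGA -> G; peptide=MMWRYTRLYSALG
pos 40: UGU -> C; peptide=MMWRYTRLYSALGC
pos 43: UAA -> STOP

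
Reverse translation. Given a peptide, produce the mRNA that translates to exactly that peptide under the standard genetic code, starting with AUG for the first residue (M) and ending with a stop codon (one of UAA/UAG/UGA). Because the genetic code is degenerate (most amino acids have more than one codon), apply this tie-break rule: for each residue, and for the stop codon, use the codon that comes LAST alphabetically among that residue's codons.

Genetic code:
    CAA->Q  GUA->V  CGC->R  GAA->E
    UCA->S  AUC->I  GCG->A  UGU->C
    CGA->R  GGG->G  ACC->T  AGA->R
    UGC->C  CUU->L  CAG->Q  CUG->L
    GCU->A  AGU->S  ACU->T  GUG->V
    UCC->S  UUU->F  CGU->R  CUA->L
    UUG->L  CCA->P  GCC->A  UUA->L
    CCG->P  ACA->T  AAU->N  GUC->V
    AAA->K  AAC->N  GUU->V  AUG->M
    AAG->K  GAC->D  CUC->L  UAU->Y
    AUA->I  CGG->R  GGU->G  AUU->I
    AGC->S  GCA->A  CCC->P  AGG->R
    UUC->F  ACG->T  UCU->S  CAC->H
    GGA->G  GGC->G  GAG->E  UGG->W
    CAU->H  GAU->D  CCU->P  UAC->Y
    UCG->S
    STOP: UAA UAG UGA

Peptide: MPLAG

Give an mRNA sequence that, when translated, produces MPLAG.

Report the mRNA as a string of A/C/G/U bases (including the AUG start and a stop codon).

residue 1: M -> AUG (start codon)
residue 2: P codons sorted = CCA,CCC,CCG,CCU -> pick last = CCU
residue 3: L codons sorted = CUA,CUC,CUG,CUU,UUA,UUG -> pick last = UUG
residue 4: A codons sorted = GCA,GCC,GCG,GCU -> pick last = GCU
residue 5: G codons sorted = GGA,GGC,GGG,GGU -> pick last = GGU
terminator: stop codons sorted = UAA,UAG,UGA -> pick last = UGA

Answer: mRNA: AUGCCUUUGGCUGGUUGA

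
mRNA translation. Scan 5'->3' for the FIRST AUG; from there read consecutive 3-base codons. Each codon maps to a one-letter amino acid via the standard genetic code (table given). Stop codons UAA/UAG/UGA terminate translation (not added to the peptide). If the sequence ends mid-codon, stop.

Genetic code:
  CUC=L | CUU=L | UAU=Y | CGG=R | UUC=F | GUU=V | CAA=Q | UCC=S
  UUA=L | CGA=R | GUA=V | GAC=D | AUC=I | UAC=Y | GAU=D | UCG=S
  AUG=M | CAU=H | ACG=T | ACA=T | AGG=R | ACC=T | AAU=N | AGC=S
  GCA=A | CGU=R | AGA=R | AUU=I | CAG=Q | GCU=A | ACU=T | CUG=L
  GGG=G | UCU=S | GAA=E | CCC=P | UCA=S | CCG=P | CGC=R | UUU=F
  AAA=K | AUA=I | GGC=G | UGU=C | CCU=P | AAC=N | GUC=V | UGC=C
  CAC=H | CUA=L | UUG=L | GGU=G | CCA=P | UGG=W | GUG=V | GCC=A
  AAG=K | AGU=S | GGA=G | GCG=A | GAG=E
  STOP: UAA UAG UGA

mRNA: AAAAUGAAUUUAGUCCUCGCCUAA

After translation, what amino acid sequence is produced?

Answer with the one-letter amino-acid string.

Answer: MNLVLA

Derivation:
start AUG at pos 3
pos 3: AUG -> M; peptide=M
pos 6: AAU -> N; peptide=MN
pos 9: UUA -> L; peptide=MNL
pos 12: GUC -> V; peptide=MNLV
pos 15: CUC -> L; peptide=MNLVL
pos 18: GCC -> A; peptide=MNLVLA
pos 21: UAA -> STOP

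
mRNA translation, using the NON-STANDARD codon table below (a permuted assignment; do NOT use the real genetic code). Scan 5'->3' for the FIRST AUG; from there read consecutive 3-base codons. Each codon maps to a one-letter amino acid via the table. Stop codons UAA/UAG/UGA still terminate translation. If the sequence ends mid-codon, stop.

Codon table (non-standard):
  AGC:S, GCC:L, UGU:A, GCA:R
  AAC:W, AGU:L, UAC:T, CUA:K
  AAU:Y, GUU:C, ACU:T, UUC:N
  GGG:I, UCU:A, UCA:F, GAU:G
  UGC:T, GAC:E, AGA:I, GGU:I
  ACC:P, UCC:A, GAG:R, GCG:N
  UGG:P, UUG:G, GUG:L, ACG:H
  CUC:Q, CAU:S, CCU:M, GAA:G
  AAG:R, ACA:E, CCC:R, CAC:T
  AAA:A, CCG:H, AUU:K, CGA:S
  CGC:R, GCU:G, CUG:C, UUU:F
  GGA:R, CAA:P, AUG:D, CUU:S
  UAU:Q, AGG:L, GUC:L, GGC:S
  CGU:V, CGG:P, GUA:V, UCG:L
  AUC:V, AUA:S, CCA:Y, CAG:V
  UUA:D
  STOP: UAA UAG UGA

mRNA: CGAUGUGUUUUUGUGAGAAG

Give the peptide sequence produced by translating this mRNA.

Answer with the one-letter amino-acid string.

Answer: DAFARR

Derivation:
start AUG at pos 2
pos 2: AUG -> D; peptide=D
pos 5: UGU -> A; peptide=DA
pos 8: UUU -> F; peptide=DAF
pos 11: UGU -> A; peptide=DAFA
pos 14: GAG -> R; peptide=DAFAR
pos 17: AAG -> R; peptide=DAFARR
pos 20: only 0 nt remain (<3), stop (end of mRNA)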